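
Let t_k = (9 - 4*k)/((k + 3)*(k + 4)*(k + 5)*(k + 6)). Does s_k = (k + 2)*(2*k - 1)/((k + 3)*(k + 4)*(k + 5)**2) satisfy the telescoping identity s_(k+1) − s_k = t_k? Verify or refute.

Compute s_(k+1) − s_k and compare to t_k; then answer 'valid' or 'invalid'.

Invalid: residual 3*(6*k**2 + 22*k - 51)/(k**6 + 29*k**5 + 347*k**4 + 2191*k**3 + 7692*k**2 + 14220*k + 10800) ≠ 0.

s_(k+1) = (k + 3)*(2*k + 1)/((k + 4)*(k + 5)*(k + 6)**2)
s_(k+1) − s_k = (-(k + 2)*(k + 6)**2*(2*k - 1) + (k + 3)**2*(k + 5)*(2*k + 1))/((k + 3)*(k + 4)*(k + 5)**2*(k + 6)**2)
(s_(k+1) − s_k) − t_k = 3*(6*k**2 + 22*k - 51)/(k**6 + 29*k**5 + 347*k**4 + 2191*k**3 + 7692*k**2 + 14220*k + 10800)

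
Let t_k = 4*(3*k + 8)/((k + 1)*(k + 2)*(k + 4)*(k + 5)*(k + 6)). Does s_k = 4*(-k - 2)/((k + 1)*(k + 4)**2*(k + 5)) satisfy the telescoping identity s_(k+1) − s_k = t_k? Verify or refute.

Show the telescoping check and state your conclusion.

Invalid: residual 32*(-k**2 - 7*k - 11)/(k**7 + 27*k**6 + 303*k**5 + 1821*k**4 + 6276*k**3 + 12252*k**2 + 12320*k + 4800) ≠ 0.

s_(k+1) = 4*(-k - 3)/((k + 2)*(k + 5)**2*(k + 6))
s_(k+1) − s_k = 4*(-(k + 1)*(k + 3)*(k + 4)**2 + (k + 2)**2*(k + 5)*(k + 6))/((k + 1)*(k + 2)*(k + 4)**2*(k + 5)**2*(k + 6))
(s_(k+1) − s_k) − t_k = 32*(-k**2 - 7*k - 11)/(k**7 + 27*k**6 + 303*k**5 + 1821*k**4 + 6276*k**3 + 12252*k**2 + 12320*k + 4800)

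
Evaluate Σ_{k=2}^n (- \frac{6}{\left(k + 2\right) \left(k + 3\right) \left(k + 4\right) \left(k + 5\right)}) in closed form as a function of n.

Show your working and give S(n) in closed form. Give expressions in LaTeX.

S(n) = \frac{- n^{3} - 12 n^{2} - 47 n + 60}{60 \left(n^{3} + 12 n^{2} + 47 n + 60\right)}

Ratio r(k) = (k + 2)/(k + 6).
So A=k + 2 and B=k + 6, with C=1.
Set up (k + 2)·f(k+1) − (k + 5)·f(k) − (1) = 0.
deg f ≤ 3 (via 1,1,0).
Solving with deg f ≤ 3: f(k) = k*(k**2 + 9*k + 26)/72.
Get s_k = R·t_k = k*(-k**2 - 9*k - 26)/(12*(k + 2)*(k + 3)*(k + 4)) with R(k) = B(k−1)f(k)/C(k) = k*(k + 5)*(k**2 + 9*k + 26)/72.
Verify: -6/(k**4 + 14*k**3 + 71*k**2 + 154*k + 120) matches t_k.
Telescope: S(n) = s_(n+1) − s_(2) = (-n**3 - 12*n**2 - 47*n - 36)/(12*(n**3 + 12*n**2 + 47*n + 60)) − (-1/15) = (-n**3 - 12*n**2 - 47*n + 60)/(60*(n**3 + 12*n**2 + 47*n + 60)).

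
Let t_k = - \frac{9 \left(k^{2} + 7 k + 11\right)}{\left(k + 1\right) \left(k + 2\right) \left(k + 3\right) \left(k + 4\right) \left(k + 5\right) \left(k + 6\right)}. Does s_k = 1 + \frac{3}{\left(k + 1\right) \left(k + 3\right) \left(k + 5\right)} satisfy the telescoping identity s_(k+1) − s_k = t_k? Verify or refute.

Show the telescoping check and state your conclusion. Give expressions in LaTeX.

s_(k+1) = 1 + 3/((k + 2)*(k + 4)*(k + 6))
s_(k+1) − s_k = 3/((k + 2)*(k + 4)*(k + 6)) - 3/((k + 1)*(k + 3)*(k + 5))
(s_(k+1) − s_k) − t_k = 0

valid; difference matches t_k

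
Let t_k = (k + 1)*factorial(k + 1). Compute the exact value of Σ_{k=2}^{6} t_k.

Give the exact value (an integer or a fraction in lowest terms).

Σ = 40314

Ratio r(k) = (k + 2)**2/(k + 1).
Normal form (A,B,C) = (k + 2, 1, k + 1).
Key eq: (k + 2)·f(k+1) = (1)·f(k) + (k + 1).
d = 0 from the (1,0,1) case.
Coefficient equations give f(k) = 1.
Certificate R = B(k−1)f/C = 1/(k + 1) gives s_k = factorial(k + 1).
Verify: (k + 1)*factorial(k + 1) matches t_k.
Evaluate s at k=7 and k=2: 40320 and 6; difference 40314.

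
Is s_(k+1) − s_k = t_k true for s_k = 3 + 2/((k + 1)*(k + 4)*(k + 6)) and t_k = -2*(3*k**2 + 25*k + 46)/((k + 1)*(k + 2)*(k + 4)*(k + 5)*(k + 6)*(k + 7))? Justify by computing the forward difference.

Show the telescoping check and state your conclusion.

s_(k+1) = 3 + 2/((k + 2)*(k + 5)*(k + 7))
s_(k+1) − s_k = 2/((k + 2)*(k + 5)*(k + 7)) - 2/((k + 1)*(k + 4)*(k + 6))
(s_(k+1) − s_k) − t_k = 0

Valid — Δs_k = t_k.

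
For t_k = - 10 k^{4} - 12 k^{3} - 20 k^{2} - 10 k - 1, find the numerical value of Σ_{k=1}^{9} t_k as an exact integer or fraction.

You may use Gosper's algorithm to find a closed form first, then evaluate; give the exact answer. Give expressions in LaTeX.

Σ = -183789

Ratio r(k) = (10*k**4 + 52*k**3 + 116*k**2 + 126*k + 53)/(10*k**4 + 12*k**3 + 20*k**2 + 10*k + 1).
Take A(k)=1, B(k)=1, C(k)=k**4 + 6*k**3/5 + 2*k**2 + k + 1/10.
Key eq: (1)·f(k+1) = (1)·f(k) + (k**4 + 6*k**3/5 + 2*k**2 + k + 1/10).
d = 5 from the (0,0,4) case.
A polynomial solution: f(k) = k*(2*k**4 - 2*k**3 + 4*k**2 - 2*k - 1)/10.
Then R = B(k−1)f/C = k*(2*k**4 - 2*k**3 + 4*k**2 - 2*k - 1)/(10*k**4 + 12*k**3 + 20*k**2 + 10*k + 1), so s_k = R(k)·t_k = k*(-2*k**4 + 2*k**3 - 4*k**2 + 2*k + 1).
s_(k+1) − s_k = -10*k**4 - 12*k**3 - 20*k**2 - 10*k - 1 = t_k.
Evaluate s at k=10 and k=1: -183790 and -1; difference -183789.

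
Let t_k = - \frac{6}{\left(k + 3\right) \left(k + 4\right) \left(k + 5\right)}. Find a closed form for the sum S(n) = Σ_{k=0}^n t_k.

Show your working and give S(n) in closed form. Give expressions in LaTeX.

S(n) = \frac{- n^{2} - 9 n - 8}{4 \left(n^{2} + 9 n + 20\right)}

Step 1: r(k) = (k + 3)/(k + 6).
Take A(k)=k + 3, B(k)=k + 6, C(k)=1.
Solve (k + 3)·f(k+1) − (k + 5)·f(k) = 1.
deg f ≤ 2 (via 1,1,0).
Match coefficients ⇒ f(k) = k*(k + 7)/24.
Then R = B(k−1)f/C = k*(k + 5)*(k + 7)/24, so s_k = R(k)·t_k = k*(-k - 7)/(4*(k + 3)*(k + 4)).
Check: Δs_k = -6/(k**3 + 12*k**2 + 47*k + 60). ✓
Evaluate: s_(n+1) = (-n**2 - 9*n - 8)/(4*(n**2 + 9*n + 20)); subtract s_(0) = 0 ⇒ S(n) = (-n**2 - 9*n - 8)/(4*(n**2 + 9*n + 20)).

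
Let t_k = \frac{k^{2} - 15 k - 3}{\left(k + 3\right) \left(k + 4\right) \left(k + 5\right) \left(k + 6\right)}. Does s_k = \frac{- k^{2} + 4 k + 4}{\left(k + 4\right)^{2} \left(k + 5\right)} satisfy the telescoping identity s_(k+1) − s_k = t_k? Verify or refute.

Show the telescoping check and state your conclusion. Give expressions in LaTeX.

s_(k+1) = (4*k - (k + 1)**2 + 8)/((k + 5)**2*(k + 6))
s_(k+1) − s_k = (k**3 - 11*k**2 - 76*k - 8)/(k**5 + 24*k**4 + 229*k**3 + 1086*k**2 + 2560*k + 2400)
(s_(k+1) − s_k) − t_k = (-2*k**3 + 9*k**2 + 91*k + 36)/(k**6 + 27*k**5 + 301*k**4 + 1773*k**3 + 5818*k**2 + 10080*k + 7200)

Invalid: residual \frac{- 2 k^{3} + 9 k^{2} + 91 k + 36}{k^{6} + 27 k^{5} + 301 k^{4} + 1773 k^{3} + 5818 k^{2} + 10080 k + 7200} ≠ 0.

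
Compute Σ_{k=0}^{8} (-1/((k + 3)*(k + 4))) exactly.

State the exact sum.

Compute t_(k+1)/t_k: get (k + 3)/(k + 5).
So A=k + 3 and B=k + 5, with C=1.
f must satisfy (k + 3)·f(k+1) − (k + 4)·f(k) = 1.
From deg A=1, deg B=1, deg C=0: d=1.
Coefficient equations give f(k) = k/3.
R(k) = B(k−1)·f(k)/C(k) = k*(k + 4)/3; s_k = R·t_k = -k/(3*k + 9).
Verify: -1/(k**2 + 7*k + 12) matches t_k.
Evaluate s at k=9 and k=0: -1/4 and 0; difference -1/4.

Σ = -1/4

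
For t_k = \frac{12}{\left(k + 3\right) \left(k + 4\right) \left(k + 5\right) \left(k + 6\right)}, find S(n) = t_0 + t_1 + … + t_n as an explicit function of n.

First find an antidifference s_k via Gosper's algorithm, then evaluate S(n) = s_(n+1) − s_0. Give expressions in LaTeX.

S(n) = \frac{n^{3} + 15 n^{2} + 74 n + 60}{15 \left(n^{3} + 15 n^{2} + 74 n + 120\right)}

t_(k+1)/t_k = (k + 3)/(k + 7).
So A=k + 3 and B=k + 7, with C=1.
Need (k + 3)·f(k+1) − (k + 6)·f(k) = 1.
deg f ≤ 3 (via 1,1,0).
Solve for f: f(k) = k*(k**2 + 12*k + 47)/180 (degree 3 ≤ 3).
Get s_k = R·t_k = k*(k**2 + 12*k + 47)/(15*(k + 3)*(k + 4)*(k + 5)) with R(k) = B(k−1)f(k)/C(k) = k*(k + 6)*(k**2 + 12*k + 47)/180.
Check: Δs_k = 12/(k**4 + 18*k**3 + 119*k**2 + 342*k + 360). ✓
Evaluate: s_(n+1) = (n**3 + 15*n**2 + 74*n + 60)/(15*(n**3 + 15*n**2 + 74*n + 120)); subtract s_(0) = 0 ⇒ S(n) = (n**3 + 15*n**2 + 74*n + 60)/(15*(n**3 + 15*n**2 + 74*n + 120)).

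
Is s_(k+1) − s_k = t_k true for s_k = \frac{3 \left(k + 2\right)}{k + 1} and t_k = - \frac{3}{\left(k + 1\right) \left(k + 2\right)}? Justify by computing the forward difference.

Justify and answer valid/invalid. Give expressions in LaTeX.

valid; difference matches t_k

s_(k+1) = 3*(k + 3)/(k + 2)
s_(k+1) − s_k = -3/(k**2 + 3*k + 2)
(s_(k+1) − s_k) − t_k = 0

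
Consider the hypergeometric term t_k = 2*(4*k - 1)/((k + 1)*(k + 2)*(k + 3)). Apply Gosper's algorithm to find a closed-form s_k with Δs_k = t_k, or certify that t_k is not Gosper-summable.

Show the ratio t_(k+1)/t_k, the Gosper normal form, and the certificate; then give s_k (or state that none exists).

t_(k+1)/t_k = (k + 1)*(4*k + 3)/((k + 4)*(4*k - 1)).
Factor: A=k + 1; B=k + 4; C=k - 1/4.
f must satisfy (k + 1)·f(k+1) − (k + 3)·f(k) = k - 1/4.
d = 2 from the (1,1,1) case.
Solving with deg f ≤ 2: f(k) = k*(3*k - 7)/16.
Certificate R = B(k−1)f/C = k*(k + 3)*(3*k - 7)/(4*(4*k - 1)) gives s_k = k*(3*k - 7)/(2*(k + 1)*(k + 2)).
Check: Δs_k = 2*(4*k - 1)/(k**3 + 6*k**2 + 11*k + 6). ✓

s_k = k*(3*k - 7)/(2*(k + 1)*(k + 2))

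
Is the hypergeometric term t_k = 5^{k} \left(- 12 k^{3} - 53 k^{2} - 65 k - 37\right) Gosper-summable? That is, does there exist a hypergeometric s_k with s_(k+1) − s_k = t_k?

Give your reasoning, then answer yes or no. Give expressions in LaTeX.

Yes. s_k = 5^{k} \left(- 3 k^{3} - 2 k^{2} - 3\right).

t_(k+1)/t_k = 5*(12*k**3 + 89*k**2 + 207*k + 167)/(12*k**3 + 53*k**2 + 65*k + 37).
Take A(k)=5, B(k)=1, C(k)=k**3 + 53*k**2/12 + 65*k/12 + 37/12.
Key eq: (5)·f(k+1) = (1)·f(k) + (k**3 + 53*k**2/12 + 65*k/12 + 37/12).
From deg A=0, deg B=0, deg C=3: d=3.
Match coefficients ⇒ f(k) = (3*k**3 + 2*k**2 + 3)/12.
So s_k = (B(k−1)f/C)·t_k = ((3*k**3 + 2*k**2 + 3)/(12*k**3 + 53*k**2 + 65*k + 37))·t_k = 5**k*(-3*k**3 - 2*k**2 - 3).
Check: Δs_k = 5**k*(-12*k**3 - 53*k**2 - 65*k - 37). ✓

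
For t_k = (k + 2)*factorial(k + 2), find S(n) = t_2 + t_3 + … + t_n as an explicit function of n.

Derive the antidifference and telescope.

The ratio is (k + 3)**2/(k + 2).
Normal form (A,B,C) = (k + 3, 1, k + 2).
Set up (k + 3)·f(k+1) − (1)·f(k) − (k + 2) = 0.
d = 0 from the (1,0,1) case.
Solving with deg f ≤ 0: f(k) = 1.
R(k) = B(k−1)·f(k)/C(k) = 1/(k + 2); s_k = R·t_k = factorial(k + 2).
s_(k+1) − s_k = (k + 2)*factorial(k + 2) = t_k.
s_(n+1) = factorial(n + 3) and s_(2) = 24, so S(n) = factorial(n + 3) - 24.

S(n) = factorial(n + 3) - 24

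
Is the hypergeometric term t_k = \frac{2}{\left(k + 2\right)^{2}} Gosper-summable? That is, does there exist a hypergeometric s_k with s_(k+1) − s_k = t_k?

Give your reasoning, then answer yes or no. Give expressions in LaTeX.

Compute t_(k+1)/t_k: get (k + 2)**2/(k + 3)**2.
Take A(k)=k**2 + 4*k + 4, B(k)=k**2 + 6*k + 9, C(k)=1.
Need (k**2 + 4*k + 4)·f(k+1) − (k**2 + 4*k + 4)·f(k) = 1.
deg f ≤ 0 (via 2,2,0).
f = c0 ⇒ A·f(k+1) − B(k−1)·f(k) − C = -1. The system {-1 = 0} is inconsistent; no antidifference.

No — key equation has no polynomial f.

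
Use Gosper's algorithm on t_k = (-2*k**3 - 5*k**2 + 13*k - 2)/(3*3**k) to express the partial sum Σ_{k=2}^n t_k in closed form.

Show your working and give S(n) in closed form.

S(n) = 3**(-n - 2)*(-25*3**n + 3*n**3 + 21*n**2 + 30*n + 21)

r(k) = (2*k**3 + 11*k**2 + 3*k - 4)/(3*(2*k**3 + 5*k**2 - 13*k + 2)) after simplifying.
Normal form (A,B,C) = (1/3, 1, k**3 + 5*k**2/2 - 13*k/2 + 1).
Key eq: (1/3)·f(k+1) = (1)·f(k) + (k**3 + 5*k**2/2 - 13*k/2 + 1).
deg f ≤ 3 (via 0,0,3).
Solve for f: f(k) = -3*(k**3 + 4*k**2 - k + 3)/2 (degree 3 ≤ 3).
Get s_k = R·t_k = (k**3 + 4*k**2 - k + 3)/3**k with R(k) = B(k−1)f(k)/C(k) = -3*(k**3 + 4*k**2 - k + 3)/(2*k**3 + 5*k**2 - 13*k + 2).
Verify: (-2*k**3 - 5*k**2 + 13*k - 2)/(3*3**k) matches t_k.
Telescope: S(n) = s_(n+1) − s_(2) = 3**(-n - 1)*(n**3 + 7*n**2 + 10*n + 7) − (25/9) = 3**(-n - 2)*(-25*3**n + 3*n**3 + 21*n**2 + 30*n + 21).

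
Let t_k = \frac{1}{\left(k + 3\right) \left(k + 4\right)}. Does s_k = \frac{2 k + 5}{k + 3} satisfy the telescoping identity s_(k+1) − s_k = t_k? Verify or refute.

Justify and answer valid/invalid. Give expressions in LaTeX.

Valid: the claim telescopes to t_k.

s_(k+1) = (2*k + 7)/(k + 4)
s_(k+1) − s_k = 1/(k**2 + 7*k + 12)
(s_(k+1) − s_k) − t_k = 0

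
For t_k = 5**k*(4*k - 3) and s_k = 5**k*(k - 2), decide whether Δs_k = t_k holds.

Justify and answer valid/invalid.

s_(k+1) = 5**(k + 1)*(k - 1)
s_(k+1) − s_k = 5**k*(4*k - 3)
(s_(k+1) − s_k) − t_k = 0

Valid — Δs_k = t_k.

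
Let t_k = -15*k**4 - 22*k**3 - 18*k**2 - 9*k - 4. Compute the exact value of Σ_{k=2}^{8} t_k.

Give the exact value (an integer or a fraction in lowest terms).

Σ = -164052

r(k) = (15*k**4 + 82*k**3 + 174*k**2 + 171*k + 68)/(15*k**4 + 22*k**3 + 18*k**2 + 9*k + 4) after simplifying.
Take A(k)=1, B(k)=1, C(k)=k**4 + 22*k**3/15 + 6*k**2/5 + 3*k/5 + 4/15.
Key eq: (1)·f(k+1) = (1)·f(k) + (k**4 + 22*k**3/15 + 6*k**2/5 + 3*k/5 + 4/15).
Bound: deg f ≤ 5.
Solving with deg f ≤ 5: f(k) = k*(3*k**4 - 2*k**3 + k + 2)/15.
So s_k = (B(k−1)f/C)·t_k = (k*(3*k**4 - 2*k**3 + k + 2)/(15*k**4 + 22*k**3 + 18*k**2 + 9*k + 4))·t_k = k*(-3*k**4 + 2*k**3 - k - 2).
s_(k+1) − s_k = -15*k**4 - 22*k**3 - 18*k**2 - 9*k - 4 = t_k.
Evaluate s at k=9 and k=2: -164124 and -72; difference -164052.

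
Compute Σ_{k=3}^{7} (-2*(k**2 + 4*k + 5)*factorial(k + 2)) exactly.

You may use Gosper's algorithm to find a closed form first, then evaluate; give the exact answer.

Σ = -65317440

Step 1: r(k) = (k + 3)*(4*k + (k + 1)**2 + 9)/(k**2 + 4*k + 5).
Normal form (A,B,C) = (k + 3, 1, k**2 + 4*k + 5).
Solve (k + 3)·f(k+1) − (1)·f(k) = k**2 + 4*k + 5.
d = 1 from the (1,0,2) case.
A polynomial solution: f(k) = k + 1.
So s_k = (B(k−1)f/C)·t_k = ((k + 1)/(k**2 + 4*k + 5))·t_k = -2*(k + 1)*factorial(k + 2).
Δs = -2*(k**2 + 4*k + 5)*factorial(k + 2), as required.
Telescoping: Σ = s_(8) − s_(3) = -65318400 − (-960) = -65317440.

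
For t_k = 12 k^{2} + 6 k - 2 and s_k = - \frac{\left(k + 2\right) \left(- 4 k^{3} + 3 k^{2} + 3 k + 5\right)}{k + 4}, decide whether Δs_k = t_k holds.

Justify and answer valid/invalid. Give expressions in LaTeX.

s_(k+1) = (4*k**4 + 21*k**3 + 30*k**2 + 2*k - 21)/(k + 5)
s_(k+1) − s_k = 2*(6*k**4 + 49*k**3 + 89*k**2 + 26*k - 17)/(k**2 + 9*k + 20)
(s_(k+1) − s_k) − t_k = 2*(-8*k**3 - 57*k**2 - 25*k + 3)/(k**2 + 9*k + 20)

Invalid: residual \frac{2 \left(- 8 k^{3} - 57 k^{2} - 25 k + 3\right)}{k^{2} + 9 k + 20} ≠ 0.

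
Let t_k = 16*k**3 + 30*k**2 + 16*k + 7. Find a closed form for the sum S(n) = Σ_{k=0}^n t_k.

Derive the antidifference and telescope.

S(n) = 4*n**4 + 18*n**3 + 27*n**2 + 20*n + 7

The ratio is (16*k**3 + 78*k**2 + 124*k + 69)/(16*k**3 + 30*k**2 + 16*k + 7).
So A=1 and B=1, with C=k**3 + 15*k**2/8 + k + 7/16.
f must satisfy (1)·f(k+1) − (1)·f(k) = k**3 + 15*k**2/8 + k + 7/16.
d = 4 from the (0,0,3) case.
Solving with deg f ≤ 4: f(k) = k*(4*k**3 + 2*k**2 - 3*k + 4)/16.
So s_k = (B(k−1)f/C)·t_k = (k*(4*k**3 + 2*k**2 - 3*k + 4)/(16*k**3 + 30*k**2 + 16*k + 7))·t_k = k*(4*k**3 + 2*k**2 - 3*k + 4).
s_(k+1) − s_k = 16*k**3 + 30*k**2 + 16*k + 7 = t_k.
s_(n+1) = 4*n**4 + 18*n**3 + 27*n**2 + 20*n + 7 and s_(0) = 0, so S(n) = 4*n**4 + 18*n**3 + 27*n**2 + 20*n + 7.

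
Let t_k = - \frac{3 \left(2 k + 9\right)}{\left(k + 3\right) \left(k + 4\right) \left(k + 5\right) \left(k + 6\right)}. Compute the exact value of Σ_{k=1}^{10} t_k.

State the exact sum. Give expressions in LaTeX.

Step 1: r(k) = (k + 3)*(2*k + 11)/((k + 7)*(2*k + 9)).
So A=k + 3 and B=k + 7, with C=k + 9/2.
Key eq: (k + 3)·f(k+1) = (k + 6)·f(k) + (k + 9/2).
Bound: deg f ≤ 3.
A polynomial solution: f(k) = k*(k + 4)*(k + 8)/30.
R(k) = B(k−1)·f(k)/C(k) = k*(k + 4)*(k + 6)*(k + 8)/(15*(2*k + 9)); s_k = R·t_k = k*(-k - 8)/(5*(k**2 + 8*k + 15)).
Check: Δs_k = 3*(-2*k - 9)/(k**4 + 18*k**3 + 119*k**2 + 342*k + 360). ✓
Σ_(k=1)^(10) t_k = s_(11) − s_(1) = -209/1120 − (-3/40) = -25/224.

Σ = -25/224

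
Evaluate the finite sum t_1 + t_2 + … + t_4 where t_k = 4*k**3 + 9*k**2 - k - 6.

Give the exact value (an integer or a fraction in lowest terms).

Σ = 636

Step 1: r(k) = (4*k**2 + 13*k + 3)/(4*k**2 + k - 3).
A = 1, B = 1, C = k**3 + 9*k**2/4 - k/4 - 3/2.
Key eq: (1)·f(k+1) = (1)·f(k) + (k**3 + 9*k**2/4 - k/4 - 3/2).
From deg A=0, deg B=0, deg C=3: d=4.
Coefficient equations give f(k) = k*(k - 2)*(k + 1)*(k + 2)/4.
R(k) = B(k−1)·f(k)/C(k) = k*(k - 2)/(4*k - 3); s_k = R·t_k = k*(k**3 + k**2 - 4*k - 4).
Δs = 4*k**3 + 9*k**2 - k - 6, as required.
Evaluate s at k=5 and k=1: 630 and -6; difference 636.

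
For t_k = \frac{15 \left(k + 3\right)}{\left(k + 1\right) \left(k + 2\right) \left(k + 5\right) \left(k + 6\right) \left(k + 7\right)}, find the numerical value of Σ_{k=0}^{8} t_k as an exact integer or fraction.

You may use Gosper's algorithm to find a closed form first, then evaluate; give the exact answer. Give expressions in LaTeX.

t_(k+1)/t_k = (k + 1)*(k + 4)*(k + 5)/((k + 3)**2*(k + 8)).
Take A(k)=k + 1, B(k)=k + 8, C(k)=k**3 + 10*k**2 + 33*k + 36.
Key eq: (k + 1)·f(k+1) = (k + 7)·f(k) + (k**3 + 10*k**2 + 33*k + 36).
From deg A=1, deg B=1, deg C=3: d=6.
A polynomial solution: f(k) = k*(k + 2)*(k + 3)*(k + 4)*(k**2 + 12*k + 41)/90.
So s_k = (B(k−1)f/C)·t_k = (k*(k + 2)*(k + 7)*(k**2 + 12*k + 41)/(90*(k + 3)))·t_k = k*(k**2 + 12*k + 41)/(6*(k**3 + 12*k**2 + 41*k + 30)).
Δs = 15*(k + 3)/(k**5 + 21*k**4 + 163*k**3 + 567*k**2 + 844*k + 420), as required.
Sum = s_(9) − s_(0); s_(9) = 23/140, s_(0) = 0 ⇒ 23/140.

Σ = 23/140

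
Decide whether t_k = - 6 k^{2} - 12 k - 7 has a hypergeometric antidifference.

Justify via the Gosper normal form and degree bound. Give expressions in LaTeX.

Yes. s_k = k \left(- 2 k^{2} - 3 k - 2\right).

Step 1: r(k) = (6*k**2 + 24*k + 25)/(6*k**2 + 12*k + 7).
A = 1, B = 1, C = k**2 + 2*k + 7/6.
Need (1)·f(k+1) − (1)·f(k) = k**2 + 2*k + 7/6.
d = 3 from the (0,0,2) case.
Coefficient equations give f(k) = k*(2*k**2 + 3*k + 2)/6.
Get s_k = R·t_k = k*(-2*k**2 - 3*k - 2) with R(k) = B(k−1)f(k)/C(k) = k*(2*k**2 + 3*k + 2)/(6*k**2 + 12*k + 7).
s_(k+1) − s_k = -6*k**2 - 12*k - 7 = t_k.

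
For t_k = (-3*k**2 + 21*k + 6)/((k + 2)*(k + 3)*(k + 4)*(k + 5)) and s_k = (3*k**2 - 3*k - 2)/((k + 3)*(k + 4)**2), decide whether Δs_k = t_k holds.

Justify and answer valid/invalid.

Invalid: residual 2*(6*k**3 + 3*k**2 - 107*k - 34)/(k**6 + 23*k**5 + 217*k**4 + 1073*k**3 + 2926*k**2 + 4160*k + 2400) ≠ 0.

s_(k+1) = (-3*k + 3*(k + 1)**2 - 5)/((k + 4)*(k + 5)**2)
s_(k+1) − s_k = (-3*k**3 + 12*k**2 + 117*k + 26)/(k**5 + 21*k**4 + 175*k**3 + 723*k**2 + 1480*k + 1200)
(s_(k+1) − s_k) − t_k = 2*(6*k**3 + 3*k**2 - 107*k - 34)/(k**6 + 23*k**5 + 217*k**4 + 1073*k**3 + 2926*k**2 + 4160*k + 2400)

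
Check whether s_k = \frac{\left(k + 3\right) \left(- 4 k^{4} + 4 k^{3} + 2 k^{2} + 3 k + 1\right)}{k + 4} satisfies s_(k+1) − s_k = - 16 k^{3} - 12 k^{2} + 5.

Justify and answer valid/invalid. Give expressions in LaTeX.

Invalid: residual \frac{12 k^{4} + 80 k^{3} + 50 k^{2} - 2 k - 19}{k^{2} + 9 k + 20} ≠ 0.

s_(k+1) = (-4*k**5 - 28*k**4 - 58*k**3 - 37*k**2 + 18*k + 24)/(k + 5)
s_(k+1) − s_k = (-16*k**5 - 144*k**4 - 348*k**3 - 185*k**2 + 43*k + 81)/(k**2 + 9*k + 20)
(s_(k+1) − s_k) − t_k = (12*k**4 + 80*k**3 + 50*k**2 - 2*k - 19)/(k**2 + 9*k + 20)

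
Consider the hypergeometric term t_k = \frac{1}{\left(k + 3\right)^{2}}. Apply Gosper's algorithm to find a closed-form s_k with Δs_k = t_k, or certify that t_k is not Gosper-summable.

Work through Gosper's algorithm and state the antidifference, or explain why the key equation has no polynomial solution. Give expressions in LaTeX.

not Gosper-summable; s_k does not exist

Ratio r(k) = (k + 3)**2/(k + 4)**2.
A = k**2 + 6*k + 9, B = k**2 + 8*k + 16, C = 1.
Key eq: (k**2 + 6*k + 9)·f(k+1) = (k**2 + 6*k + 9)·f(k) + (1).
d = 0 from the (2,2,0) case.
f = c0 ⇒ A·f(k+1) − B(k−1)·f(k) − C = -1. The system {-1 = 0} is inconsistent; no antidifference.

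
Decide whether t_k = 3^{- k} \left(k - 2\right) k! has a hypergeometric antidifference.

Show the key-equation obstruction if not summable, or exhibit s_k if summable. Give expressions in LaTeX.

Yes. s_k = 3^{1 - k} k!.

t_(k+1)/t_k = (k**2 - 1)/(3*(k - 2)).
Take A(k)=k/3 + 1/3, B(k)=1, C(k)=k - 2.
f must satisfy (k/3 + 1/3)·f(k+1) − (1)·f(k) = k - 2.
deg f ≤ 0 (via 1,0,1).
A polynomial solution: f(k) = 3.
Get s_k = R·t_k = 3**(1 - k)*factorial(k) with R(k) = B(k−1)f(k)/C(k) = 3/(k - 2).
Δs = (k - 2)*factorial(k)/3**k, as required.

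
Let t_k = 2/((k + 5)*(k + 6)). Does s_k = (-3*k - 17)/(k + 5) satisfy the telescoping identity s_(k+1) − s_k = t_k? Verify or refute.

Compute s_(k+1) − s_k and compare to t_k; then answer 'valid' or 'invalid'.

s_(k+1) = (-3*k - 20)/(k + 6)
s_(k+1) − s_k = 2/(k**2 + 11*k + 30)
(s_(k+1) − s_k) − t_k = 0

Valid: the claim telescopes to t_k.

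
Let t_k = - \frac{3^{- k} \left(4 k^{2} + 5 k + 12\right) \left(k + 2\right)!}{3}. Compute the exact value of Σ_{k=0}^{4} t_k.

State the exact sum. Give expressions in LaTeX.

The ratio is (k + 3)*(5*k + 4*(k + 1)**2 + 17)/(3*(4*k**2 + 5*k + 12)).
Factor: A=k/3 + 1; B=1; C=k**2 + 5*k/4 + 3.
f must satisfy (k/3 + 1)·f(k+1) − (1)·f(k) = k**2 + 5*k/4 + 3.
Bound: deg f ≤ 1.
Match coefficients ⇒ f(k) = 3*(4*k + 1)/4.
So s_k = (B(k−1)f/C)·t_k = (3*(4*k + 1)/(4*k**2 + 5*k + 12))·t_k = -(4*k + 1)*factorial(k + 2)/3**k.
Δs = -(4*k**2 + 5*k + 12)*factorial(k + 2)/(3*3**k), as required.
Σ_(k=0)^(4) t_k = s_(5) − s_(0) = -3920/9 − (-2) = -3902/9.

Σ = -3902/9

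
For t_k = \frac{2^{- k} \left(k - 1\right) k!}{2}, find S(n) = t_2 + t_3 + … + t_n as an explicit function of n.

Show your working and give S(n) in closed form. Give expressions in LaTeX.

r(k) = k*(k + 1)/(2*(k - 1)) after simplifying.
Factor: A=k/2 + 1/2; B=1; C=k - 1.
Set up (k/2 + 1/2)·f(k+1) − (1)·f(k) − (k - 1) = 0.
Bound: deg f ≤ 0.
Coefficient equations give f(k) = 2.
R(k) = B(k−1)·f(k)/C(k) = 2/(k - 1); s_k = R·t_k = factorial(k)/2**k.
Check: Δs_k = (k - 1)*factorial(k)/(2*2**k). ✓
s_(n+1) = 2**(-n - 1)*factorial(n + 1) and s_(2) = 1/2, so S(n) = 2**(-n - 1)*(-2**n + n*factorial(n) + factorial(n)).

S(n) = 2^{- n - 1} \left(- 2^{n} + n n! + n!\right)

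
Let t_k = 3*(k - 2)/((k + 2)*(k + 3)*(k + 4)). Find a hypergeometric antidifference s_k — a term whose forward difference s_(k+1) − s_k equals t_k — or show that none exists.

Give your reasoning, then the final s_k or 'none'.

s_k = -3*k/((k + 2)*(k + 3))

The ratio is (k - 1)*(k + 2)/((k - 2)*(k + 5)).
So A=k + 2 and B=k + 5, with C=k - 2.
Need (k + 2)·f(k+1) − (k + 4)·f(k) = k - 2.
deg f ≤ 2 (via 1,1,1).
Solving with deg f ≤ 2: f(k) = -k.
Certificate R = B(k−1)f/C = -k*(k + 4)/(k - 2) gives s_k = -3*k/((k + 2)*(k + 3)).
s_(k+1) − s_k = 3*(k - 2)/(k**3 + 9*k**2 + 26*k + 24) = t_k.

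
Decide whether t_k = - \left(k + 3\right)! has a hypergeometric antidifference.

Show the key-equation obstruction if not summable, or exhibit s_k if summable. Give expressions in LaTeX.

t_(k+1)/t_k = k + 4.
Factor: A=k + 4; B=1; C=1.
f must satisfy (k + 4)·f(k+1) − (1)·f(k) = 1.
From deg A=1, deg B=0, deg C=0: d=-1.
Negative degree bound (-1): no f exists, t_k not Gosper-summable.

No. Not Gosper-summable.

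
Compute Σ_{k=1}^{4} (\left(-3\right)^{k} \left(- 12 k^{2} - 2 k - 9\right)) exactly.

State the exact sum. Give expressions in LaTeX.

Σ = -14088

Ratio r(k) = 3*(-12*k**2 - 26*k - 23)/(12*k**2 + 2*k + 9).
Factor: A=-3; B=1; C=k**2 + k/6 + 3/4.
Need (-3)·f(k+1) − (1)·f(k) = k**2 + k/6 + 3/4.
d = 2 from the (0,0,2) case.
Solving with deg f ≤ 2: f(k) = -(3*k**2 - 4*k + 3)/12.
R(k) = B(k−1)·f(k)/C(k) = -(3*k**2 - 4*k + 3)/(12*k**2 + 2*k + 9); s_k = R·t_k = (-3)**k*(3*k**2 - 4*k + 3).
s_(k+1) − s_k = (-3)**k*(-12*k**2 - 2*k - 9) = t_k.
Evaluate s at k=5 and k=1: -14094 and -6; difference -14088.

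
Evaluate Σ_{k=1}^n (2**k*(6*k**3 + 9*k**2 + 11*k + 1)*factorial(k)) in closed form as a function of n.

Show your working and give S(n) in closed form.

Compute t_(k+1)/t_k: get 2*(6*k**4 + 33*k**3 + 74*k**2 + 74*k + 27)/(6*k**3 + 9*k**2 + 11*k + 1).
Take A(k)=2*k + 2, B(k)=1, C(k)=k**3 + 3*k**2/2 + 11*k/6 + 1/6.
Need (2*k + 2)·f(k+1) − (1)·f(k) = k**3 + 3*k**2/2 + 11*k/6 + 1/6.
From deg A=1, deg B=0, deg C=3: d=2.
Solve for f: f(k) = (3*k**2 - 3*k + 1)/6 (degree 2 ≤ 2).
So s_k = (B(k−1)f/C)·t_k = ((3*k**2 - 3*k + 1)/(6*k**3 + 9*k**2 + 11*k + 1))·t_k = 2**k*(3*k**2 - 3*k + 1)*factorial(k).
Δs = 2**k*(6*k**3 + 9*k**2 + 11*k + 1)*factorial(k), as required.
Telescope: S(n) = s_(n+1) − s_(1) = 2**(n + 1)*(3*n**2 + 3*n + 1)*factorial(n + 1) − (2) = 6*2**n*n**3*factorial(n) + 12*2**n*n**2*factorial(n) + 8*2**n*n*factorial(n) + 2*2**n*factorial(n) - 2.

S(n) = 6*2**n*n**3*factorial(n) + 12*2**n*n**2*factorial(n) + 8*2**n*n*factorial(n) + 2*2**n*factorial(n) - 2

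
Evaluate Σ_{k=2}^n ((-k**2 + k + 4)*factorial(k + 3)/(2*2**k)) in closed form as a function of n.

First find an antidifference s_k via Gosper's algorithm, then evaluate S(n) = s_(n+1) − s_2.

Step 1: r(k) = (k**3 + 5*k**2 - 16)/(2*(k**2 - k - 4)).
Normal form (A,B,C) = (k/2 + 2, 1, k**2 - k - 4).
Need (k/2 + 2)·f(k+1) − (1)·f(k) = k**2 - k - 4.
Bound: deg f ≤ 1.
Solving with deg f ≤ 1: f(k) = 2*(k - 4).
Get s_k = R·t_k = -(k - 4)*factorial(k + 3)/2**k with R(k) = B(k−1)f(k)/C(k) = 2*(k - 4)/(k**2 - k - 4).
Verify: (-k**2 + k + 4)*factorial(k + 3)/(2*2**k) matches t_k.
Evaluate: s_(n+1) = -2**(-n - 1)*(n - 3)*factorial(n + 4); subtract s_(2) = 60 ⇒ S(n) = -60 - n*factorial(n + 4)/(2*2**n) + 3*factorial(n + 4)/(2*2**n).

S(n) = -60 - n*factorial(n + 4)/(2*2**n) + 3*factorial(n + 4)/(2*2**n)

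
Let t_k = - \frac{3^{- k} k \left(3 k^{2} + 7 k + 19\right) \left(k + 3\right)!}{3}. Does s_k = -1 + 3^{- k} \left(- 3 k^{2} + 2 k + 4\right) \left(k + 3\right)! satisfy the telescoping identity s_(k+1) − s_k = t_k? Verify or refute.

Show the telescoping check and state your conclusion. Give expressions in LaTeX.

s_(k+1) = 3**(-k - 1)*(2*k - 3*(k + 1)**2 + 6)*factorial(k + 4) - 1
s_(k+1) − s_k = -k*(3*k**2 + 7*k + 19)*factorial(k + 3)/(3*3**k)
(s_(k+1) − s_k) − t_k = 0

Valid — Δs_k = t_k.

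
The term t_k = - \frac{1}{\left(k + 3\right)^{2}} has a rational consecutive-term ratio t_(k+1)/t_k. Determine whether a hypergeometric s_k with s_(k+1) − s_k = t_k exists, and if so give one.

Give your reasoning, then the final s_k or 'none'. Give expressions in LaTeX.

none — t_k is not Gosper-summable

r(k) = (k + 3)**2/(k + 4)**2 after simplifying.
Take A(k)=k**2 + 6*k + 9, B(k)=k**2 + 8*k + 16, C(k)=1.
Key eq: (k**2 + 6*k + 9)·f(k+1) = (k**2 + 6*k + 9)·f(k) + (1).
From deg A=2, deg B=2, deg C=0: d=0.
Generic f = c0 gives residual -1; -1 = 0 cannot hold, so t_k is not Gosper-summable.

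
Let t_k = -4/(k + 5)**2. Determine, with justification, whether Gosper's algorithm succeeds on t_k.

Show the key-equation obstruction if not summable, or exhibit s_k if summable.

No; the coefficient equations for f are inconsistent.

t_(k+1)/t_k = (k + 5)**2/(k + 6)**2.
Take A(k)=k**2 + 10*k + 25, B(k)=k**2 + 12*k + 36, C(k)=1.
Key eq: (k**2 + 10*k + 25)·f(k+1) = (k**2 + 10*k + 25)·f(k) + (1).
Degrees (2,2,0) ⇒ d ≤ 0.
Write f(k) = c0. Then LHS − RHS = -1, requiring -1 = 0: contradictory. No certificate.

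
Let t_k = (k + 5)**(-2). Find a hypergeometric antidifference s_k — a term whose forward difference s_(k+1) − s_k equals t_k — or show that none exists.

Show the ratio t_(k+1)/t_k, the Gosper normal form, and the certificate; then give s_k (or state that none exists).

Compute t_(k+1)/t_k: get (k + 5)**2/(k + 6)**2.
Gosper form: A/B · C(k+1)/C(k) with A=k**2 + 10*k + 25, B=k**2 + 12*k + 36, C=1.
Set up (k**2 + 10*k + 25)·f(k+1) − (k**2 + 10*k + 25)·f(k) − (1) = 0.
Degrees (2,2,0) ⇒ d ≤ 0.
Generic f = c0 gives residual -1; -1 = 0 cannot hold, so t_k is not Gosper-summable.

none (Gosper's algorithm certifies no s_k)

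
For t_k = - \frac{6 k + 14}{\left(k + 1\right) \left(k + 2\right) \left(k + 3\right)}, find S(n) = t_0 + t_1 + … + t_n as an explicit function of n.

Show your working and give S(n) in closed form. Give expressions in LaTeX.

Ratio r(k) = (k + 1)*(3*k + 10)/((k + 4)*(3*k + 7)).
Take A(k)=k + 1, B(k)=k + 4, C(k)=k + 7/3.
Key eq: (k + 1)·f(k+1) = (k + 3)·f(k) + (k + 7/3).
Bound: deg f ≤ 2.
Coefficient equations give f(k) = k*(5*k + 9)/6.
So s_k = (B(k−1)f/C)·t_k = (k*(k + 3)*(5*k + 9)/(2*(3*k + 7)))·t_k = -k*(5*k + 9)/((k + 1)*(k + 2)).
Δs = 2*(-3*k - 7)/(k**3 + 6*k**2 + 11*k + 6), as required.
s_(n+1) = (-5*n**2 - 19*n - 14)/(n**2 + 5*n + 6) and s_(0) = 0, so S(n) = (-5*n**2 - 19*n - 14)/(n**2 + 5*n + 6).

S(n) = \frac{- 5 n^{2} - 19 n - 14}{n^{2} + 5 n + 6}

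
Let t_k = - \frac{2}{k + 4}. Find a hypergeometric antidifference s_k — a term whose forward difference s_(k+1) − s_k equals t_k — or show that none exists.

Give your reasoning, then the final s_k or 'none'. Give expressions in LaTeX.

The ratio is (k + 4)/(k + 5).
So A=k + 4 and B=k + 5, with C=1.
Key eq: (k + 4)·f(k+1) = (k + 4)·f(k) + (1).
From deg A=1, deg B=1, deg C=0: d=0.
Write f(k) = c0. Then LHS − RHS = -1, requiring -1 = 0: contradictory. No certificate.

no hypergeometric antidifference exists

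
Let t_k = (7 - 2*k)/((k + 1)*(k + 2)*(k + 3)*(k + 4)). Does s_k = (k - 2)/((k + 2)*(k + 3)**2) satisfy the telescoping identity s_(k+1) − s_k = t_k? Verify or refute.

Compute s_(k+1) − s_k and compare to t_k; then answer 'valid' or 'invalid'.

s_(k+1) = (k - 1)/((k + 3)*(k + 4)**2)
s_(k+1) − s_k = ((2 - k)*(k + 4)**2 + (k - 1)*(k + 2)*(k + 3))/((k + 2)*(k + 3)**2*(k + 4)**2)
(s_(k+1) − s_k) − t_k = 2*(3*k**2 + k - 29)/(k**6 + 17*k**5 + 117*k**4 + 415*k**3 + 794*k**2 + 768*k + 288)

Invalid: residual 2*(3*k**2 + k - 29)/(k**6 + 17*k**5 + 117*k**4 + 415*k**3 + 794*k**2 + 768*k + 288) ≠ 0.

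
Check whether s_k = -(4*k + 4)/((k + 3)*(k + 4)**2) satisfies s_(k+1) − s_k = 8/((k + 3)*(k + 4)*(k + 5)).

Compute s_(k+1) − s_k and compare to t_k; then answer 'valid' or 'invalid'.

Invalid: residual 12*(-3*k - 13)/(k**5 + 21*k**4 + 175*k**3 + 723*k**2 + 1480*k + 1200) ≠ 0.

s_(k+1) = 4*(-k - 2)/((k + 4)*(k + 5)**2)
s_(k+1) − s_k = 4*(2*k**2 + 9*k + 1)/(k**5 + 21*k**4 + 175*k**3 + 723*k**2 + 1480*k + 1200)
(s_(k+1) − s_k) − t_k = 12*(-3*k - 13)/(k**5 + 21*k**4 + 175*k**3 + 723*k**2 + 1480*k + 1200)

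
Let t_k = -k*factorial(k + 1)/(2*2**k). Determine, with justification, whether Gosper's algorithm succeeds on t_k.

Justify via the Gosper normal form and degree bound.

r(k) = (k + 1)*(k + 2)/(2*k) after simplifying.
Factor: A=k/2 + 1; B=1; C=k.
Solve (k/2 + 1)·f(k+1) − (1)·f(k) = k.
Degrees (1,0,1) ⇒ d ≤ 0.
Coefficient equations give f(k) = 2.
Get s_k = R·t_k = -factorial(k + 1)/2**k with R(k) = B(k−1)f(k)/C(k) = 2/k.
Δs = -k*factorial(k + 1)/(2*2**k), as required.

Yes. s_k = -factorial(k + 1)/2**k.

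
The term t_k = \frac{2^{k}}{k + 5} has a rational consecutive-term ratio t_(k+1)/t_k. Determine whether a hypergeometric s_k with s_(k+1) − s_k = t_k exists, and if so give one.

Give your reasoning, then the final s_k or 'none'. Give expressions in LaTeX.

none — t_k is not Gosper-summable

Ratio r(k) = 2*(k + 5)/(k + 6).
A = 2*k + 10, B = k + 6, C = 1.
Need (2*k + 10)·f(k+1) − (k + 5)·f(k) = 1.
Degrees (1,1,0) ⇒ d ≤ -1.
d = -1 < 0 ⇒ no nonzero polynomial f; not summable.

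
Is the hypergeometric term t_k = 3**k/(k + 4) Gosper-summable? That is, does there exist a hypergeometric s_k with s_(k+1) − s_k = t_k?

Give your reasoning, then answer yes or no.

No — key equation has no polynomial f.

t_(k+1)/t_k = 3*(k + 4)/(k + 5).
Normal form (A,B,C) = (3*k + 12, k + 5, 1).
Set up (3*k + 12)·f(k+1) − (k + 4)·f(k) − (1) = 0.
Bound: deg f ≤ -1.
deg f ≤ -1 is impossible — no certificate.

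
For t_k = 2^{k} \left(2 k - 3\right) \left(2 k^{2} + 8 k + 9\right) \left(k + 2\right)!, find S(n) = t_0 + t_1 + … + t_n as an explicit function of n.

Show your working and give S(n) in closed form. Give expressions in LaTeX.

Compute t_(k+1)/t_k: get 2*(4*k**4 + 34*k**3 + 92*k**2 + 59*k - 57)/(4*k**3 + 10*k**2 - 6*k - 27).
Factor: A=2*k + 6; B=1; C=k**3 + 5*k**2/2 - 3*k/2 - 27/4.
Solve (2*k + 6)·f(k+1) − (1)·f(k) = k**3 + 5*k**2/2 - 3*k/2 - 27/4.
d = 2 from the (1,0,3) case.
Coefficient equations give f(k) = (2*k**2 - 4*k - 3)/4.
R(k) = B(k−1)·f(k)/C(k) = (2*k**2 - 4*k - 3)/((2*k - 3)*(2*k**2 + 8*k + 9)); s_k = R·t_k = 2**k*(2*k**2 - 4*k - 3)*factorial(k + 2).
Δs = 2**k*(2*k - 3)*(2*k**2 + 8*k + 9)*factorial(k + 2), as required.
Σ_(k=0)^n t_k = s_(n+1) − s_(0) = (2**(n + 1)*(2*n**2 - 5)*factorial(n + 3)) − (-6), i.e. 4*2**n*n**2*factorial(n + 3) - 10*2**n*factorial(n + 3) + 6.

S(n) = 4 \cdot 2^{n} n^{2} \left(n + 3\right)! - 10 \cdot 2^{n} \left(n + 3\right)! + 6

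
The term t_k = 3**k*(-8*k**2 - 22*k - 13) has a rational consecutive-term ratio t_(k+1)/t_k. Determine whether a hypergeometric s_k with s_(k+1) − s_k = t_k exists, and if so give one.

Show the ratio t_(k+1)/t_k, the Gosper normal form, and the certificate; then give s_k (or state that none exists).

s_k = 3**k*(-4*k**2 + k - 2)

Step 1: r(k) = 3*(8*k**2 + 38*k + 43)/(8*k**2 + 22*k + 13).
Normal form (A,B,C) = (3, 1, k**2 + 11*k/4 + 13/8).
Need (3)·f(k+1) − (1)·f(k) = k**2 + 11*k/4 + 13/8.
Degrees (0,0,2) ⇒ d ≤ 2.
A polynomial solution: f(k) = (4*k**2 - k + 2)/8.
R(k) = B(k−1)·f(k)/C(k) = (4*k**2 - k + 2)/(8*k**2 + 22*k + 13); s_k = R·t_k = 3**k*(-4*k**2 + k - 2).
Check: Δs_k = 3**k*(-8*k**2 - 22*k - 13). ✓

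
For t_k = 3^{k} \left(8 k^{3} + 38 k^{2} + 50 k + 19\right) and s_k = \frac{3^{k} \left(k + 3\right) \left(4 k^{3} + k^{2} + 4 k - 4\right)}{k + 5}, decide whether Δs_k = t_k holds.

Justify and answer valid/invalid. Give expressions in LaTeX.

s_(k+1) = 3**(k + 1)*(k + 4)*(4*k + 4*(k + 1)**3 + (k + 1)**2)/(k + 6)
s_(k+1) − s_k = 3**k*(8*k**5 + 110*k**4 + 560*k**3 + 1231*k**2 + 1179*k + 372)/(k**2 + 11*k + 30)
(s_(k+1) − s_k) − t_k = 3**k*(-16*k**4 - 148*k**3 - 478*k**2 - 530*k - 198)/(k**2 + 11*k + 30)

Invalid: residual \frac{3^{k} \left(- 16 k^{4} - 148 k^{3} - 478 k^{2} - 530 k - 198\right)}{k^{2} + 11 k + 30} ≠ 0.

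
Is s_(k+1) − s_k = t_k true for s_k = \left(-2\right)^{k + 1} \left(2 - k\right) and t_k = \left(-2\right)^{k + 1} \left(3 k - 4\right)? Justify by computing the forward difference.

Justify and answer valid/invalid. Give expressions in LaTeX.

s_(k+1) = (-2)**(k + 2)*(1 - k)
s_(k+1) − s_k = (-2)**(k + 1)*(3*k - 4)
(s_(k+1) − s_k) − t_k = 0

valid; difference matches t_k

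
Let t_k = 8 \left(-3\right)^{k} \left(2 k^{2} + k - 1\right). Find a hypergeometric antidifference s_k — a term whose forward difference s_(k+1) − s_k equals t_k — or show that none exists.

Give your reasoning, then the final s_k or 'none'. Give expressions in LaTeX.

s_k = \left(-3\right)^{k} \left(- 4 k^{2} + 4 k + 2\right)

The ratio is 3*(-k - 2*(k + 1)**2)/(2*k**2 + k - 1).
So A=-3 and B=1, with C=k**2 + k/2 - 1/2.
Key eq: (-3)·f(k+1) = (1)·f(k) + (k**2 + k/2 - 1/2).
Degrees (0,0,2) ⇒ d ≤ 2.
Coefficient equations give f(k) = -(2*k**2 - 2*k - 1)/8.
Get s_k = R·t_k = (-3)**k*(-4*k**2 + 4*k + 2) with R(k) = B(k−1)f(k)/C(k) = -(2*k**2 - 2*k - 1)/(4*(k + 1)*(2*k - 1)).
s_(k+1) − s_k = 8*(-3)**k*(2*k**2 + k - 1) = t_k.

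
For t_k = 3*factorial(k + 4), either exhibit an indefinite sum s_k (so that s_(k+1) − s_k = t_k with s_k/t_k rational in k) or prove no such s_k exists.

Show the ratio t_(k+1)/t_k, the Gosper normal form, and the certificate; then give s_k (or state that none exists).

The ratio is k + 5.
So A=k + 5 and B=1, with C=1.
Solve (k + 5)·f(k+1) − (1)·f(k) = 1.
d = -1 from the (1,0,0) case.
deg f ≤ -1 is impossible — no certificate.

no hypergeometric antidifference exists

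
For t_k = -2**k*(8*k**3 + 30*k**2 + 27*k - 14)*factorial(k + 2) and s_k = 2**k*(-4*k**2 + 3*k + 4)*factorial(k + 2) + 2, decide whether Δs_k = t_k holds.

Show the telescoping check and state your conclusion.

s_(k+1) = 2**(k + 1)*(3*k - 4*(k + 1)**2 + 7)*factorial(k + 3) + 2
s_(k+1) − s_k = -2**k*(8*k**3 + 30*k**2 + 27*k - 14)*factorial(k + 2)
(s_(k+1) − s_k) − t_k = 0

Valid — Δs_k = t_k.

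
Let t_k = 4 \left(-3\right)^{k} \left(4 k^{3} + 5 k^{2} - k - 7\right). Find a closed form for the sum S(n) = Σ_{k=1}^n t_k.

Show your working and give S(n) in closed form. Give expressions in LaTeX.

Ratio r(k) = 3*(-4*k**3 - 17*k**2 - 21*k - 1)/(4*k**3 + 5*k**2 - k - 7).
Take A(k)=-3, B(k)=1, C(k)=k**3 + 5*k**2/4 - k/4 - 7/4.
Need (-3)·f(k+1) − (1)·f(k) = k**3 + 5*k**2/4 - k/4 - 7/4.
Degrees (0,0,3) ⇒ d ≤ 3.
A polynomial solution: f(k) = -(k**3 - k**2 - k - 1)/4.
Certificate R = B(k−1)f/C = -(k**3 - k**2 - k - 1)/(4*k**3 + 5*k**2 - k - 7) gives s_k = 4*(-3)**k*(-k**3 + k**2 + k + 1).
Check: Δs_k = 4*(-3)**k*(4*k**3 + 5*k**2 - k - 7). ✓
Evaluate: s_(n+1) = 12*(-3)**n*(n**3 + 2*n**2 - 2); subtract s_(1) = -24 ⇒ S(n) = 12*(-3)**n*n**3 + 24*(-3)**n*n**2 - 24*(-3)**n + 24.

S(n) = 12 \left(-3\right)^{n} n^{3} + 24 \left(-3\right)^{n} n^{2} - 24 \left(-3\right)^{n} + 24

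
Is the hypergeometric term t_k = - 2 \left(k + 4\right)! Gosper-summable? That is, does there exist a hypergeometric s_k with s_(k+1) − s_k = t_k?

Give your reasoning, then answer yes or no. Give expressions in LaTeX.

The ratio is k + 5.
A = k + 5, B = 1, C = 1.
Solve (k + 5)·f(k+1) − (1)·f(k) = 1.
Degrees (1,0,0) ⇒ d ≤ -1.
d = -1 < 0 ⇒ no nonzero polynomial f; not summable.

No — t_k has no hypergeometric antidifference.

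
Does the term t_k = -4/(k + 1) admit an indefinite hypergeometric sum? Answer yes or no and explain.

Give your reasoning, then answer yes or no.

No — t_k has no hypergeometric antidifference.

The ratio is (k + 1)/(k + 2).
Factor: A=k + 1; B=k + 2; C=1.
Set up (k + 1)·f(k+1) − (k + 1)·f(k) − (1) = 0.
deg f ≤ 0 (via 1,1,0).
Write f(k) = c0. Then LHS − RHS = -1, requiring -1 = 0: contradictory. No certificate.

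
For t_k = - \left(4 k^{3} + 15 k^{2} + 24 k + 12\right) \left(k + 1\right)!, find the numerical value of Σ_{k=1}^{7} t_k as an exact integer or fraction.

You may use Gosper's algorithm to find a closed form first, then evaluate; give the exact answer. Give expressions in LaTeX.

Σ = -100880630

t_(k+1)/t_k = (4*k**4 + 35*k**3 + 120*k**2 + 187*k + 110)/(4*k**3 + 15*k**2 + 24*k + 12).
Factor: A=k + 2; B=1; C=k**3 + 15*k**2/4 + 6*k + 3.
Solve (k + 2)·f(k+1) − (1)·f(k) = k**3 + 15*k**2/4 + 6*k + 3.
Bound: deg f ≤ 2.
Match coefficients ⇒ f(k) = (4*k**2 + 3*k - 2)/4.
Get s_k = R·t_k = -(4*k**2 + 3*k - 2)*factorial(k + 1) with R(k) = B(k−1)f(k)/C(k) = (4*k**2 + 3*k - 2)/(4*k**3 + 15*k**2 + 24*k + 12).
Check: Δs_k = -(4*k**3 + 15*k**2 + 24*k + 12)*factorial(k + 1). ✓
Telescoping: Σ = s_(8) − s_(1) = -100880640 − (-10) = -100880630.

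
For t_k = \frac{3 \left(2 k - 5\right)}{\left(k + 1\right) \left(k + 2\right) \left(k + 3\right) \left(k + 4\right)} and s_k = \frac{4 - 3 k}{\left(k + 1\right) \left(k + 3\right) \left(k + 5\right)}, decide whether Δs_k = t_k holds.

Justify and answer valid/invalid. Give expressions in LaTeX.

Invalid: residual \frac{3 \left(- 9 k^{2} - 23 k + 91\right)}{k^{6} + 21 k^{5} + 175 k^{4} + 735 k^{3} + 1624 k^{2} + 1764 k + 720} ≠ 0.

s_(k+1) = (1 - 3*k)/((k + 2)*(k + 4)*(k + 6))
s_(k+1) − s_k = 3*(2*k**3 + 8*k**2 - 18*k - 59)/(k**6 + 21*k**5 + 175*k**4 + 735*k**3 + 1624*k**2 + 1764*k + 720)
(s_(k+1) − s_k) − t_k = 3*(-9*k**2 - 23*k + 91)/(k**6 + 21*k**5 + 175*k**4 + 735*k**3 + 1624*k**2 + 1764*k + 720)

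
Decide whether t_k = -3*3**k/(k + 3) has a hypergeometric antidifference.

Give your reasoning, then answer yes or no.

Step 1: r(k) = 3*(k + 3)/(k + 4).
So A=3*k + 9 and B=k + 4, with C=1.
Solve (3*k + 9)·f(k+1) − (k + 3)·f(k) = 1.
Bound: deg f ≤ -1.
d = -1 < 0 ⇒ no nonzero polynomial f; not summable.

No. Not Gosper-summable.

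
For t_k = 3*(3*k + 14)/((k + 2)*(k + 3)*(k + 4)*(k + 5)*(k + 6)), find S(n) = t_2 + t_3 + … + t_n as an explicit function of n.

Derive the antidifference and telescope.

S(n) = 3*(n**3 + 13*n**2 + 54*n - 68)/(140*(n**3 + 13*n**2 + 54*n + 72))

Ratio r(k) = (k + 2)*(3*k + 17)/((k + 7)*(3*k + 14)).
Normal form (A,B,C) = (k + 2, k + 7, k + 14/3).
f must satisfy (k + 2)·f(k+1) − (k + 6)·f(k) = k + 14/3.
Bound: deg f ≤ 4.
Solve for f: f(k) = k*(k + 4)*(k**2 + 10*k + 31)/90 (degree 4 ≤ 4).
Certificate R = B(k−1)f/C = k*(k + 4)*(k + 6)*(k**2 + 10*k + 31)/(30*(3*k + 14)) gives s_k = k*(k**2 + 10*k + 31)/(10*(k**3 + 10*k**2 + 31*k + 30)).
s_(k+1) − s_k = 3*(3*k + 14)/(k**5 + 20*k**4 + 155*k**3 + 580*k**2 + 1044*k + 720) = t_k.
Telescope: S(n) = s_(n+1) − s_(2) = (n**3 + 13*n**2 + 54*n + 42)/(10*(n**3 + 13*n**2 + 54*n + 72)) − (11/140) = 3*(n**3 + 13*n**2 + 54*n - 68)/(140*(n**3 + 13*n**2 + 54*n + 72)).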